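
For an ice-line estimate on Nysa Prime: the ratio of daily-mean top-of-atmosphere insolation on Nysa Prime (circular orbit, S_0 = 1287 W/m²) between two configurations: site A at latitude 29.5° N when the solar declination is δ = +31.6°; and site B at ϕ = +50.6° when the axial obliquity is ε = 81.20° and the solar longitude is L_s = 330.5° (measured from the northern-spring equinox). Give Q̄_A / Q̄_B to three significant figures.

Q̄_A / Q̄_B ≈ 12.3

— Configuration A (ϕ=+29.5°):
cos h₀ = −tan(+29.5°) tan(+31.600°) = -0.3481, h₀ = 1.9263 rad.
Bracket: h₀ sin ϕ sin δ + cos ϕ cos δ sin h₀ = 1.9263×0.49242×0.52399 + 0.87036×0.85173×0.93747 = 0.497030 + 0.694958 = 1.191988.
Q̄ = (S_0/π) × [bracket] = (1287/π) × 1.191988 = 488.32 W/m².
— Configuration B (ϕ=+50.6°):
Solar declination: sin δ = sin ε · sin L_s = sin 81.20° × sin 330.5° = -0.48663, so δ = -29.119°.
cos h₀ = −tan(+50.6°) tan(-29.119°) = 0.6781, h₀ = 0.8256 rad.
Bracket: h₀ sin ϕ sin δ + cos ϕ cos δ sin h₀ = 0.8256×0.77273×-0.48663 + 0.63473×0.87361×0.73493 = -0.310453 + 0.407523 = 0.097070.
Q̄ = (S_0/π) × [bracket] = (1287/π) × 0.097070 = 39.766 W/m².
Ratio Q̄_A / Q̄_B = 488.32 / 39.766 = 12.28.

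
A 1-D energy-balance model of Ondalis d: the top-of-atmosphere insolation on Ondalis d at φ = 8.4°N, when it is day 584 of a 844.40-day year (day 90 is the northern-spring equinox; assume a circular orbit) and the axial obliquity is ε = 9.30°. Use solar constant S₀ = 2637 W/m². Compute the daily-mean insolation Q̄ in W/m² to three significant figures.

Q̄ ≈ 812 W/m²

Solar longitude: λ_s = 360° × (584 − 90)/844.40 = 210.611°.
sin δ = sin 9.30° × sin 210.611° = -0.08229, so δ = -4.720°.
cos H₀ = −tan(+8.4°) tan(-4.720°) = 0.0122, H₀ = 1.5586 rad.
Bracket: H₀ sin φ sin δ + cos φ cos δ sin H₀ = 1.5586×0.14608×-0.08229 + 0.98927×0.99661×0.99993 = -0.018736 + 0.985847 = 0.967111.
Q̄ = (S₀/π) × [bracket] = (2637/π) × 0.967111 = 811.8 W/m².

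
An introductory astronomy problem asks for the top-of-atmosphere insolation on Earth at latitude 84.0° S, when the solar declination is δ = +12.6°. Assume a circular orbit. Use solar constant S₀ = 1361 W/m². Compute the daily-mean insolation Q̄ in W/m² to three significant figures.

Q̄ ≈ 0.00 W/m²

cos H₀ = −tan(-84.0°) tan(+12.600°) = 2.1267 ≥ 1 ⇒ polar night, H₀ = 0 and Q̄ = 0.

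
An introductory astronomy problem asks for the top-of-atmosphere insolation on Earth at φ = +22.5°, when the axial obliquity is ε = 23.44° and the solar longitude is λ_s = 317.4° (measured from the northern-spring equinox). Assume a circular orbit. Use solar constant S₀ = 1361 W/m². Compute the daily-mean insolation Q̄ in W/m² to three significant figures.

Q̄ ≈ 318 W/m²

Solar declination: sin δ = sin ε · sin λ_s = sin 23.44° × sin 317.4° = -0.26925, so δ = -15.620°.
cos H₀ = −tan(+22.5°) tan(-15.620°) = 0.1158, H₀ = 1.4547 rad.
Bracket: H₀ sin φ sin δ + cos φ cos δ sin H₀ = 1.4547×0.38268×-0.26925 + 0.92388×0.96307×0.99327 = -0.149887 + 0.883773 = 0.733886.
Q̄ = (S₀/π) × [bracket] = (1361/π) × 0.733886 = 317.9 W/m².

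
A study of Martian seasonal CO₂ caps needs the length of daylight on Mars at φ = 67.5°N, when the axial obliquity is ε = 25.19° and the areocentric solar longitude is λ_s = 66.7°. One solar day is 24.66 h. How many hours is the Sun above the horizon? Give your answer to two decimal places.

24.66 h

sin δ = sin 25.19° × sin 66.7° = 0.39091, so δ = +23.011°.
Sunrise equation: cos H₀ = −tan φ · tan δ = -1.0253 ≤ −1, so the Sun never sets (polar day) and H₀ = π.
Daylight = 2H₀/(2π) × 24.66 h = (3.1416/π) × 24.66 = 24.66 h.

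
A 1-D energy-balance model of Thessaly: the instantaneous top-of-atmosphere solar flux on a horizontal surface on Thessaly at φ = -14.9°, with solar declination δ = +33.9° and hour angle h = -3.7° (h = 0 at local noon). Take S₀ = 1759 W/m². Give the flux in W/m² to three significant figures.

1.16e+03 W/m²

cos θ_z = sin φ sin δ + cos φ cos δ cos h = -0.143415 + 0.800432 = 0.657017.
Flux = S₀ · cos θ_z = 1759 × 0.657017 = 1156 W/m².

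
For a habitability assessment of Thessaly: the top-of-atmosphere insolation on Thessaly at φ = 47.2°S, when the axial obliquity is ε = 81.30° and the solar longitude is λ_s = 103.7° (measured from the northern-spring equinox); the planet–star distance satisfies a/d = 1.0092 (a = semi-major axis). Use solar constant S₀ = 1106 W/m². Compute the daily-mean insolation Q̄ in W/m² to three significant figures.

Solar declination: sin δ = sin ε · sin λ_s = sin 81.30° × sin 103.7° = 0.96037, so δ = +73.816°.
cos H₀ = −tan(-47.2°) tan(+73.816°) = 3.7209 ≥ 1 ⇒ polar night, H₀ = 0 and Q̄ = 0.
Inverse-square distance factor (a/d)² = 1.0092² = 1.018485.

Q̄ ≈ 0.00 W/m²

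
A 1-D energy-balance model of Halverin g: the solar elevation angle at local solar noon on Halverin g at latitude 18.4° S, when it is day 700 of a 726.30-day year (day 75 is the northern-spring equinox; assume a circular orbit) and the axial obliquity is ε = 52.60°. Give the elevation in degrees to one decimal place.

Solar longitude: L_s = 360° × (700 − 75)/726.30 = 309.789°.
sin δ = sin 52.60° × sin 309.789° = -0.61043, so δ = -37.621°.
At local noon the hour angle is zero, so the zenith angle equals |ϕ − δ| = |-18.4° − (-37.621°)| = 19.221°.
Elevation = 90° − 19.221° = 70.8°.

70.8°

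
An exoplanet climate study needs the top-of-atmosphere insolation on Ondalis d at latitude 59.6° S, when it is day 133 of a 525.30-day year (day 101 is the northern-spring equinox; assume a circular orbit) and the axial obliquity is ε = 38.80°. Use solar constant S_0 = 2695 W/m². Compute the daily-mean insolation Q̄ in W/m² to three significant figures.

Q̄ ≈ 186 W/m²

Solar longitude: L_s = 360° × (133 − 101)/525.30 = 21.930°.
sin δ = sin 38.80° × sin 21.930° = 0.23402, so δ = +13.534°.
cos h₀ = −tan(-59.6°) tan(+13.534°) = 0.4103, h₀ = 1.1480 rad.
Bracket: h₀ sin ϕ sin δ + cos ϕ cos δ sin h₀ = 1.1480×-0.86251×0.23402 + 0.50603×0.97223×0.91196 = -0.231718 + 0.448664 = 0.216946.
Q̄ = (S_0/π) × [bracket] = (2695/π) × 0.216946 = 186.1 W/m².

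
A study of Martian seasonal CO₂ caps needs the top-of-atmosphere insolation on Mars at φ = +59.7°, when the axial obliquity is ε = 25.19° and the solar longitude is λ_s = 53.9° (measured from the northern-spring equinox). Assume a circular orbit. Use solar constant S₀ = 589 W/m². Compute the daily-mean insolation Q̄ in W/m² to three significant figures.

Solar declination: sin δ = sin ε · sin λ_s = sin 25.19° × sin 53.9° = 0.34390, so δ = +20.115°.
cos H₀ = −tan(+59.7°) tan(+20.115°) = -0.6267, H₀ = 2.2482 rad.
Bracket: H₀ sin φ sin δ + cos φ cos δ sin H₀ = 2.2482×0.86340×0.34390 + 0.50453×0.93901×0.77923 = 0.667543 + 0.369167 = 1.036710.
Q̄ = (S₀/π) × [bracket] = (589/π) × 1.036710 = 194.4 W/m².

Q̄ ≈ 194 W/m²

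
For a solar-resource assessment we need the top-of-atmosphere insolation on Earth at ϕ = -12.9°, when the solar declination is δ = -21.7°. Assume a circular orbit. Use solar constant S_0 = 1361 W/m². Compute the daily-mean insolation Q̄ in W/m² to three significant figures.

Q̄ ≈ 450 W/m²

cos h₀ = −tan(-12.9°) tan(-21.700°) = -0.0911, h₀ = 1.6621 rad.
Bracket: h₀ sin ϕ sin δ + cos ϕ cos δ sin h₀ = 1.6621×-0.22325×-0.36975 + 0.97476×0.92913×0.99584 = 0.137201 + 0.901911 = 1.039112.
Q̄ = (S_0/π) × [bracket] = (1361/π) × 1.039112 = 450.2 W/m².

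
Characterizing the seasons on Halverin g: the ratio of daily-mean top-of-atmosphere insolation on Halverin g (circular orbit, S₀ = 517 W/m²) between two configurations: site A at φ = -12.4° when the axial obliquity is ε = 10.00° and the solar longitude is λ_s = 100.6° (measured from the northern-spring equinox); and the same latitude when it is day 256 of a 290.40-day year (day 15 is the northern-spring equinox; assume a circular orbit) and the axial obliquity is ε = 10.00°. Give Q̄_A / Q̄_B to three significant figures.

Q̄_A / Q̄_B ≈ 0.890

— Configuration A (φ=-12.4°):
Solar declination: sin δ = sin ε · sin λ_s = sin 10.00° × sin 100.6° = 0.17068, so δ = +9.828°.
cos H₀ = −tan(-12.4°) tan(+9.828°) = 0.0381, H₀ = 1.5327 rad.
Bracket: H₀ sin φ sin δ + cos φ cos δ sin H₀ = 1.5327×-0.21474×0.17068 + 0.97667×0.98533×0.99927 = -0.056176 + 0.961640 = 0.905464.
Q̄ = (S₀/π) × [bracket] = (517/π) × 0.905464 = 149.01 W/m².
— Configuration B (φ=-12.4°):
Solar longitude: λ_s = 360° × (256 − 15)/290.40 = 298.760°.
sin δ = sin 10.00° × sin 298.760° = -0.15223, so δ = -8.756°.
cos H₀ = −tan(-12.4°) tan(-8.756°) = -0.0339, H₀ = 1.6047 rad.
Bracket: H₀ sin φ sin δ + cos φ cos δ sin H₀ = 1.6047×-0.21474×-0.15223 + 0.97667×0.98835×0.99943 = 0.052457 + 0.964742 = 1.017199.
Q̄ = (S₀/π) × [bracket] = (517/π) × 1.017199 = 167.40 W/m².
Ratio Q̄_A / Q̄_B = 149.01 / 167.40 = 0.8901.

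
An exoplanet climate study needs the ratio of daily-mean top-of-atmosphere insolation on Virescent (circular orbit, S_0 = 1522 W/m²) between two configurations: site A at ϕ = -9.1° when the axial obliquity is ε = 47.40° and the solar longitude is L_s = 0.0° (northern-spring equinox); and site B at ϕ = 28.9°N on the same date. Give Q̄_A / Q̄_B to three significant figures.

Q̄_A / Q̄_B ≈ 1.13

— Configuration A (ϕ=-9.1°):
Solar declination: sin δ = sin ε · sin L_s = sin 47.40° × sin 0.0° = 0.00000, so δ = +0.000°.
cos h₀ = −tan(-9.1°) tan(+0.000°) = 0.0000, h₀ = 1.5708 rad.
Bracket: h₀ sin ϕ sin δ + cos ϕ cos δ sin h₀ = 1.5708×-0.15816×0.00000 + 0.98741×1.00000×1.00000 = -0.000000 + 0.987410 = 0.987410.
Q̄ = (S_0/π) × [bracket] = (1522/π) × 0.987410 = 478.37 W/m².
— Configuration B (ϕ=+28.9°):
cos h₀ = −tan(+28.9°) tan(+0.000°) = -0.0000, h₀ = 1.5708 rad.
Bracket: h₀ sin ϕ sin δ + cos ϕ cos δ sin h₀ = 1.5708×0.48328×0.00000 + 0.87546×1.00000×1.00000 = 0.000000 + 0.875460 = 0.875460.
Q̄ = (S_0/π) × [bracket] = (1522/π) × 0.875460 = 424.13 W/m².
Ratio Q̄_A / Q̄_B = 478.37 / 424.13 = 1.128.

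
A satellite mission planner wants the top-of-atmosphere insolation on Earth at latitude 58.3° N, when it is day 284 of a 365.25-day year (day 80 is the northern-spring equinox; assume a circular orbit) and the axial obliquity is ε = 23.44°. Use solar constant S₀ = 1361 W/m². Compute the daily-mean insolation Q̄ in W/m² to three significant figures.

Solar longitude: λ_s = 360° × (284 − 80)/365.25 = 201.068°.
sin δ = sin 23.44° × sin 201.068° = -0.14299, so δ = -8.221°.
cos H₀ = −tan(+58.3°) tan(-8.221°) = 0.2339, H₀ = 1.3347 rad.
Bracket: H₀ sin φ sin δ + cos φ cos δ sin H₀ = 1.3347×0.85081×-0.14299 + 0.52547×0.98972×0.97225 = -0.162376 + 0.505636 = 0.343260.
Q̄ = (S₀/π) × [bracket] = (1361/π) × 0.343260 = 148.7 W/m².

Q̄ ≈ 149 W/m²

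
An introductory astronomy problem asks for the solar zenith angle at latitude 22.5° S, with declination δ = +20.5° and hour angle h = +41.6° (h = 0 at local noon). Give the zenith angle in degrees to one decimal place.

cos θ_z = sin φ sin δ + cos φ cos δ cos h = -0.134019 + 0.647124 = 0.513105.
θ_z = arccos(0.513105) = 59.1°.

θ_z = 59.1°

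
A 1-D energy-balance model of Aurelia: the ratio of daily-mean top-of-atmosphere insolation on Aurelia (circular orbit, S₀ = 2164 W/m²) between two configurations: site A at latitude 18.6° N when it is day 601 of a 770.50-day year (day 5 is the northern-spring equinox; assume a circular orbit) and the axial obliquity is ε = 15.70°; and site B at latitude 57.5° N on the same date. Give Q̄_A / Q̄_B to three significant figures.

— Configuration A (φ=+18.6°):
Solar longitude: λ_s = 360° × (601 − 5)/770.50 = 278.469°.
sin δ = sin 15.70° × sin 278.469° = -0.26765, so δ = -15.524°.
cos H₀ = −tan(+18.6°) tan(-15.524°) = 0.0935, H₀ = 1.4772 rad.
Bracket: H₀ sin φ sin δ + cos φ cos δ sin H₀ = 1.4772×0.31896×-0.26765 + 0.94777×0.96352×0.99562 = -0.126108 + 0.909196 = 0.783088.
Q̄ = (S₀/π) × [bracket] = (2164/π) × 0.783088 = 539.41 W/m².
— Configuration B (φ=+57.5°):
cos H₀ = −tan(+57.5°) tan(-15.524°) = 0.4360, H₀ = 1.1196 rad.
Bracket: H₀ sin φ sin δ + cos φ cos δ sin H₀ = 1.1196×0.84339×-0.26765 + 0.53730×0.96352×0.89993 = -0.252731 + 0.465893 = 0.213162.
Q̄ = (S₀/π) × [bracket] = (2164/π) × 0.213162 = 146.83 W/m².
Ratio Q̄_A / Q̄_B = 539.41 / 146.83 = 3.674.

Q̄_A / Q̄_B ≈ 3.67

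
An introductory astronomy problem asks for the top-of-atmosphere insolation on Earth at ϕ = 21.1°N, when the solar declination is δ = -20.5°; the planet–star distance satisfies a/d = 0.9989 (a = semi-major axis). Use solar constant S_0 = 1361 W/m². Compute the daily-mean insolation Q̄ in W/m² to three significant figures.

Q̄ ≈ 296 W/m²

cos h₀ = −tan(+21.1°) tan(-20.500°) = 0.1443, h₀ = 1.4260 rad.
Bracket: h₀ sin ϕ sin δ + cos ϕ cos δ sin h₀ = 1.4260×0.36000×-0.35021 + 0.93295×0.93667×0.98954 = -0.179784 + 0.864726 = 0.684942.
Inverse-square distance factor (a/d)² = 0.9989² = 0.997801.
Q̄ = (S_0/π) × 0.997801 × [bracket] = (1361/π) × 0.997801 × 0.684942 = 296.1 W/m².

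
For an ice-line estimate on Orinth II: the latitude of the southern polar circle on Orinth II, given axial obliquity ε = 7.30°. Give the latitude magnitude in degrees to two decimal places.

82.70°

The polar circle is the lowest latitude that experiences at least one full rotation of continuous darkness at the northern-summer solstice; it lies at |φ| = 90° − ε = 90° − 7.30° = 82.70°.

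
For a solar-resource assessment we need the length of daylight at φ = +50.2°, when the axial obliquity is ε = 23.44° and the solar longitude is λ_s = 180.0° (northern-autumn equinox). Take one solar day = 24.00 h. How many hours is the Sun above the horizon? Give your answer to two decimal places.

12.00 h

Solar declination: sin δ = sin ε · sin λ_s = sin 23.44° × sin 180.0° = 0.00000, so δ = +0.000°.
cos H₀ = −tan φ · tan δ = −tan(+50.2°) × tan(+0.000°) = -0.0000, so H₀ = 1.5708 rad = 90.00°.
Daylight = 2H₀/(2π) × 24.00 h = (1.5708/π) × 24.00 = 12.00 h.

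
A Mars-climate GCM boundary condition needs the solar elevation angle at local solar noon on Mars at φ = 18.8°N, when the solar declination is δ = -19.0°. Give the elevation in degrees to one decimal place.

52.2°

At local noon the hour angle is zero, so the zenith angle equals |φ − δ| = |+18.8° − (-19.000°)| = 37.800°.
Elevation = 90° − 37.800° = 52.2°.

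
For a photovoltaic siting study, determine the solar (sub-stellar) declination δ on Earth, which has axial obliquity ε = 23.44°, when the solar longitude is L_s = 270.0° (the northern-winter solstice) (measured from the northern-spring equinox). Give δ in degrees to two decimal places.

δ = -23.44°

sin δ = sin ε · sin L_s = sin 23.44° × sin 270.0° = -0.397789.
δ = arcsin(-0.397789) = -23.44°.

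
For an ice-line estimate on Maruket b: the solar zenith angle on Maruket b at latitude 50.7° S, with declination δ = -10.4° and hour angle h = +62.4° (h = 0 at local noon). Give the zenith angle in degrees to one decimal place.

cos θ_z = sin φ sin δ + cos φ cos δ cos h = 0.139693 + 0.288622 = 0.428315.
θ_z = arccos(0.428315) = 64.6°.

θ_z = 64.6°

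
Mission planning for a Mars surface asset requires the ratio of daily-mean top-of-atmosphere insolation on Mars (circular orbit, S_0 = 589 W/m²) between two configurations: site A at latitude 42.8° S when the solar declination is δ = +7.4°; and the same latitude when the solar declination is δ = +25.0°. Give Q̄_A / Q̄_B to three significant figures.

Q̄_A / Q̄_B ≈ 2.15

— Configuration A (ϕ=-42.8°):
cos h₀ = −tan(-42.8°) tan(+7.400°) = 0.1203, h₀ = 1.4502 rad.
Bracket: h₀ sin ϕ sin δ + cos ϕ cos δ sin h₀ = 1.4502×-0.67944×0.12880 + 0.73373×0.99167×0.99274 = -0.126910 + 0.722336 = 0.595426.
Q̄ = (S_0/π) × [bracket] = (589/π) × 0.595426 = 111.63 W/m².
— Configuration B (ϕ=-42.8°):
cos h₀ = −tan(-42.8°) tan(+25.000°) = 0.4318, h₀ = 1.1243 rad.
Bracket: h₀ sin ϕ sin δ + cos ϕ cos δ sin h₀ = 1.1243×-0.67944×0.42262 + 0.73373×0.90631×0.90197 = -0.322837 + 0.599798 = 0.276961.
Q̄ = (S_0/π) × [bracket] = (589/π) × 0.276961 = 51.926 W/m².
Ratio Q̄_A / Q̄_B = 111.63 / 51.926 = 2.150.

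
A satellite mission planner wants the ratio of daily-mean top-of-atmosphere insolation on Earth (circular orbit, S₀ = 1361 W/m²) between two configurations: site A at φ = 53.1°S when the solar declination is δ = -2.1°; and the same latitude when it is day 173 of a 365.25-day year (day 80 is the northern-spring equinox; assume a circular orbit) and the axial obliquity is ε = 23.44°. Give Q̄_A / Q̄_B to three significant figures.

Q̄_A / Q̄_B ≈ 4.43

— Configuration A (φ=-53.1°):
cos H₀ = −tan(-53.1°) tan(-2.100°) = -0.0488, H₀ = 1.6197 rad.
Bracket: H₀ sin φ sin δ + cos φ cos δ sin H₀ = 1.6197×-0.79968×-0.03664 + 0.60042×0.99933×0.99881 = 0.047458 + 0.599304 = 0.646762.
Q̄ = (S₀/π) × [bracket] = (1361/π) × 0.646762 = 280.19 W/m².
— Configuration B (φ=-53.1°):
Solar longitude: λ_s = 360° × (173 − 80)/365.25 = 91.663°.
sin δ = sin 23.44° × sin 91.663° = 0.39762, so δ = +23.430°.
cos H₀ = −tan(-53.1°) tan(+23.430°) = 0.5772, H₀ = 0.9555 rad.
Bracket: H₀ sin φ sin δ + cos φ cos δ sin H₀ = 0.9555×-0.79968×0.39762 + 0.60042×0.91755×0.81662 = -0.303819 + 0.449889 = 0.146070.
Q̄ = (S₀/π) × [bracket] = (1361/π) × 0.146070 = 63.280 W/m².
Ratio Q̄_A / Q̄_B = 280.19 / 63.280 = 4.428.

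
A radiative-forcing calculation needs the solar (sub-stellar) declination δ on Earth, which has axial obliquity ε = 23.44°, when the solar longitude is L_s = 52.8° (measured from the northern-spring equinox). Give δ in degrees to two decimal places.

δ = +18.47°

sin δ = sin ε · sin L_s = sin 23.44° × sin 52.8° = 0.316850.
δ = arcsin(0.316850) = +18.47°.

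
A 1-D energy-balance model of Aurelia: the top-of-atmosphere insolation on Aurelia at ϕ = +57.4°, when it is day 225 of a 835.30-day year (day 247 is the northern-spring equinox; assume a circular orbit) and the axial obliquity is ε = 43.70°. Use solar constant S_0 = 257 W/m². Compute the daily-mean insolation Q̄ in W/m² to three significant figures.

Solar longitude: L_s = 360° × (225 − 247)/835.30 = -9.482°, i.e. -9.482° + 360° = 350.518°.
sin δ = sin 43.70° × sin 350.518° = -0.11381, so δ = -6.535°.
cos h₀ = −tan(+57.4°) tan(-6.535°) = 0.1791, h₀ = 1.3907 rad.
Bracket: h₀ sin ϕ sin δ + cos ϕ cos δ sin h₀ = 1.3907×0.84245×-0.11381 + 0.53877×0.99350×0.98383 = -0.133339 + 0.526613 = 0.393274.
Q̄ = (S_0/π) × [bracket] = (257/π) × 0.393274 = 32.17 W/m².

Q̄ ≈ 32.2 W/m²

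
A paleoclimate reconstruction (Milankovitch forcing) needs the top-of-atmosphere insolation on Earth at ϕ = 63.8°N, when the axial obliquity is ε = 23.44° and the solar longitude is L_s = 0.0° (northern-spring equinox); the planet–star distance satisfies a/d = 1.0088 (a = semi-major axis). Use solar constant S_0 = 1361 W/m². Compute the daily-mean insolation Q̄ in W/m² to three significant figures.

Q̄ ≈ 195 W/m²

Solar declination: sin δ = sin ε · sin L_s = sin 23.44° × sin 0.0° = 0.00000, so δ = +0.000°.
cos h₀ = −tan(+63.8°) tan(+0.000°) = -0.0000, h₀ = 1.5708 rad.
Bracket: h₀ sin ϕ sin δ + cos ϕ cos δ sin h₀ = 1.5708×0.89726×0.00000 + 0.44151×1.00000×1.00000 = 0.000000 + 0.441510 = 0.441510.
Inverse-square distance factor (a/d)² = 1.0088² = 1.017677.
Q̄ = (S_0/π) × 1.017677 × [bracket] = (1361/π) × 1.017677 × 0.441510 = 194.7 W/m².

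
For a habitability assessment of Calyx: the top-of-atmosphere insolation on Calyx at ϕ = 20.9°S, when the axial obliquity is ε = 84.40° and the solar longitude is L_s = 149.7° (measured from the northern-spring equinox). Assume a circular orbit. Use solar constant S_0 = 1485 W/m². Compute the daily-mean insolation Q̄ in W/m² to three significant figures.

Q̄ ≈ 258 W/m²

Solar declination: sin δ = sin ε · sin L_s = sin 84.40° × sin 149.7° = 0.50212, so δ = +30.140°.
cos h₀ = −tan(-20.9°) tan(+30.140°) = 0.2217, h₀ = 1.3472 rad.
Bracket: h₀ sin ϕ sin δ + cos ϕ cos δ sin h₀ = 1.3472×-0.35674×0.50212 + 0.93420×0.86480×0.97511 = -0.241319 + 0.787788 = 0.546469.
Q̄ = (S_0/π) × [bracket] = (1485/π) × 0.546469 = 258.3 W/m².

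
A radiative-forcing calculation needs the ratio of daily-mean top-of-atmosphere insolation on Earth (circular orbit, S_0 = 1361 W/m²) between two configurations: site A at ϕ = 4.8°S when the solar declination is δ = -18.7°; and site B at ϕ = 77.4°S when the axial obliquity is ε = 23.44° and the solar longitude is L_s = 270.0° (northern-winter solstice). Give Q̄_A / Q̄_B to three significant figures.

Q̄_A / Q̄_B ≈ 0.809

— Configuration A (ϕ=-4.8°):
cos h₀ = −tan(-4.8°) tan(-18.700°) = -0.0284, h₀ = 1.5992 rad.
Bracket: h₀ sin ϕ sin δ + cos ϕ cos δ sin h₀ = 1.5992×-0.08368×-0.32061 + 0.99649×0.94721×0.99960 = 0.042904 + 0.943508 = 0.986412.
Q̄ = (S_0/π) × [bracket] = (1361/π) × 0.986412 = 427.33 W/m².
— Configuration B (ϕ=-77.4°):
Solar declination: sin δ = sin ε · sin L_s = sin 23.44° × sin 270.0° = -0.39779, so δ = -23.440°.
cos h₀ = −tan(-77.4°) tan(-23.440°) = -1.9397 ≤ −1 ⇒ polar day, h₀ = π.
Bracket: h₀ sin ϕ sin δ + cos ϕ cos δ sin h₀ = 3.1416×-0.97592×-0.39779 + 0.21814×0.91748×0.00000 = 1.219604 + 0.000000 = 1.219604.
Q̄ = (S_0/π) × [bracket] = (1361/π) × 1.219604 = 528.36 W/m².
Ratio Q̄_A / Q̄_B = 427.33 / 528.36 = 0.8088.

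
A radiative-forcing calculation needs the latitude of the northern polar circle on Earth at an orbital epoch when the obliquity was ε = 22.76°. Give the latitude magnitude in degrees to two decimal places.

67.24°

The polar circle is the lowest latitude that experiences at least one full rotation of continuous daylight at the northern-summer solstice; it lies at |ϕ| = 90° − ε = 90° − 22.76° = 67.24°.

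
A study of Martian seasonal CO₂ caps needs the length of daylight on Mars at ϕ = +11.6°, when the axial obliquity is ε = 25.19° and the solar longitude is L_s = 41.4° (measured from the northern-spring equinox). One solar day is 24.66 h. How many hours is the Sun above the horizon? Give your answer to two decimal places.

Solar declination: sin δ = sin ε · sin L_s = sin 25.19° × sin 41.4° = 0.28147, so δ = +16.348°.
cos h₀ = −tan ϕ · tan δ = −tan(+11.6°) × tan(+16.348°) = -0.0602, so h₀ = 1.6310 rad = 93.45°.
Daylight = 2h₀/(2π) × 24.66 h = (1.6310/π) × 24.66 = 12.80 h.

12.80 h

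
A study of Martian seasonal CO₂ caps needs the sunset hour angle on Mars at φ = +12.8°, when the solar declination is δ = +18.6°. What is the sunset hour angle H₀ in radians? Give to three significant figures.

H₀ = 1.65 rad

cos H₀ = −tan φ · tan δ = −tan(+12.8°) × tan(+18.600°) = -0.0765, so H₀ = 1.6473 rad = 94.39°.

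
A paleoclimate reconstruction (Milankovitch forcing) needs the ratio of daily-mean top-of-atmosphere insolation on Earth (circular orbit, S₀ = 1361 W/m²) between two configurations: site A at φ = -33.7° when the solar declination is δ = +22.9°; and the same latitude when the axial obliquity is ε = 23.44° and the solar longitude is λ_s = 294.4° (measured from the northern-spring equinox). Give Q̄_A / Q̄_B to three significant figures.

— Configuration A (φ=-33.7°):
cos H₀ = −tan(-33.7°) tan(+22.900°) = 0.2817, H₀ = 1.2852 rad.
Bracket: H₀ sin φ sin δ + cos φ cos δ sin H₀ = 1.2852×-0.55484×0.38912 + 0.83195×0.92119×0.95950 = -0.277474 + 0.735345 = 0.457871.
Q̄ = (S₀/π) × [bracket] = (1361/π) × 0.457871 = 198.36 W/m².
— Configuration B (φ=-33.7°):
Solar declination: sin δ = sin ε · sin λ_s = sin 23.44° × sin 294.4° = -0.36226, so δ = -21.239°.
cos H₀ = −tan(-33.7°) tan(-21.239°) = -0.2592, H₀ = 1.8330 rad.
Bracket: H₀ sin φ sin δ + cos φ cos δ sin H₀ = 1.8330×-0.55484×-0.36226 + 0.83195×0.93208×0.96582 = 0.368426 + 0.748939 = 1.117365.
Q̄ = (S₀/π) × [bracket] = (1361/π) × 1.117365 = 484.06 W/m².
Ratio Q̄_A / Q̄_B = 198.36 / 484.06 = 0.4098.

Q̄_A / Q̄_B ≈ 0.410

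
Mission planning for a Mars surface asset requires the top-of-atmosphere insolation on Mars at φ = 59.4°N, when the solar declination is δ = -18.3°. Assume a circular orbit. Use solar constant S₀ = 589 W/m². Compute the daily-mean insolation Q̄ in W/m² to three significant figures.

cos H₀ = −tan(+59.4°) tan(-18.300°) = 0.5592, H₀ = 0.9774 rad.
Bracket: H₀ sin φ sin δ + cos φ cos δ sin H₀ = 0.9774×0.86074×-0.31399 + 0.50904×0.94943×0.82902 = -0.264156 + 0.400664 = 0.136508.
Q̄ = (S₀/π) × [bracket] = (589/π) × 0.136508 = 25.59 W/m².

Q̄ ≈ 25.6 W/m²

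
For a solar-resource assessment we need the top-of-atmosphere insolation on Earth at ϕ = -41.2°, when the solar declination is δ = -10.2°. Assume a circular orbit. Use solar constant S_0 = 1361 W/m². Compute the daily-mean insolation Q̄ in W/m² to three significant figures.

cos h₀ = −tan(-41.2°) tan(-10.200°) = -0.1575, h₀ = 1.7290 rad.
Bracket: h₀ sin ϕ sin δ + cos ϕ cos δ sin h₀ = 1.7290×-0.65869×-0.17708 + 0.75241×0.98420×0.98752 = 0.201672 + 0.731280 = 0.932952.
Q̄ = (S_0/π) × [bracket] = (1361/π) × 0.932952 = 404.2 W/m².

Q̄ ≈ 404 W/m²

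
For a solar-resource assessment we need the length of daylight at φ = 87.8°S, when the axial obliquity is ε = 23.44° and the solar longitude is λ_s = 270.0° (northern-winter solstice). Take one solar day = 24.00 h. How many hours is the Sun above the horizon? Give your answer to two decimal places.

24.00 h

Solar declination: sin δ = sin ε · sin λ_s = sin 23.44° × sin 270.0° = -0.39779, so δ = -23.440°.
Sunrise equation: cos H₀ = −tan φ · tan δ = -11.2861 ≤ −1, so the Sun never sets (polar day) and H₀ = π.
Daylight = 2H₀/(2π) × 24.00 h = (3.1416/π) × 24.00 = 24.00 h.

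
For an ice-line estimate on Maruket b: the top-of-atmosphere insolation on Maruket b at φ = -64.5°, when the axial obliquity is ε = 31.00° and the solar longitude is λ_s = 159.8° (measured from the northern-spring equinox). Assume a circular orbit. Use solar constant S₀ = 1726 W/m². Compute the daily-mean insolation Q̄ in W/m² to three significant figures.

Q̄ ≈ 111 W/m²

Solar declination: sin δ = sin ε · sin λ_s = sin 31.00° × sin 159.8° = 0.17784, so δ = +10.244°.
cos H₀ = −tan(-64.5°) tan(+10.244°) = 0.3789, H₀ = 1.1822 rad.
Bracket: H₀ sin φ sin δ + cos φ cos δ sin H₀ = 1.1822×-0.90259×0.17784 + 0.43051×0.98406×0.92544 = -0.189763 + 0.392061 = 0.202298.
Q̄ = (S₀/π) × [bracket] = (1726/π) × 0.202298 = 111.1 W/m².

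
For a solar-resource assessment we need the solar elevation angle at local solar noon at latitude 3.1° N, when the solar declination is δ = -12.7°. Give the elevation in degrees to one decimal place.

At local noon the hour angle is zero, so the zenith angle equals |ϕ − δ| = |+3.1° − (-12.700°)| = 15.800°.
Elevation = 90° − 15.800° = 74.2°.

74.2°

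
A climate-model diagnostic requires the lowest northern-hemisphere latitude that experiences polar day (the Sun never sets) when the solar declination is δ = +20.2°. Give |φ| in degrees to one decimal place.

|φ| = 69.8°

Polar day requires cos H₀ = −tan φ tan δ ≤ −1, i.e. tan φ tan δ ≥ 1.
The boundary is |tan φ| · |tan δ| = 1, so |φ| = 90° − |δ| = 90° − 20.2° = 69.8° in the northern hemisphere.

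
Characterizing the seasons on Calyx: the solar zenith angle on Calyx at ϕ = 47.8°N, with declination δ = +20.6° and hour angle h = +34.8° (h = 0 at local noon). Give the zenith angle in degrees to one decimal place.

cos θ_z = sin ϕ sin δ + cos ϕ cos δ cos h = 0.260646 + 0.516314 = 0.776960.
θ_z = arccos(0.776960) = 39.0°.

θ_z = 39.0°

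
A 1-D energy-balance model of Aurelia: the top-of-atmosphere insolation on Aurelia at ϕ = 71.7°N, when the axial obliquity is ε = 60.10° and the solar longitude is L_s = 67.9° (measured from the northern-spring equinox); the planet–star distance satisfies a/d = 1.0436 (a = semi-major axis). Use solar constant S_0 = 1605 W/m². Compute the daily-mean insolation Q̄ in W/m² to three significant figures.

Q̄ ≈ 1.33e+03 W/m²

Solar declination: sin δ = sin ε · sin L_s = sin 60.10° × sin 67.9° = 0.80320, so δ = +53.437°.
cos h₀ = −tan(+71.7°) tan(+53.437°) = -4.0770 ≤ −1 ⇒ polar day, h₀ = π.
Bracket: h₀ sin ϕ sin δ + cos ϕ cos δ sin h₀ = 3.1416×0.94943×0.80320 + 0.31399×0.59570×0.00000 = 2.395728 + 0.000000 = 2.395728.
Inverse-square distance factor (a/d)² = 1.0436² = 1.089101.
Q̄ = (S_0/π) × 1.089101 × [bracket] = (1605/π) × 1.089101 × 2.395728 = 1333 W/m².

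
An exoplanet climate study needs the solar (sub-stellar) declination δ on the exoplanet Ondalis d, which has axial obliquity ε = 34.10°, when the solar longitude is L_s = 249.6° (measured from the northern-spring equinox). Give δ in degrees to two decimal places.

sin δ = sin ε · sin L_s = sin 34.10° × sin 249.6° = -0.525477.
δ = arcsin(-0.525477) = -31.70°.

δ = -31.70°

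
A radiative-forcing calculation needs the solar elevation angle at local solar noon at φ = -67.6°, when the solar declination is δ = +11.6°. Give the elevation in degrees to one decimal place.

10.8°

At local noon the hour angle is zero, so the zenith angle equals |φ − δ| = |-67.6° − (+11.600°)| = 79.200°.
Elevation = 90° − 79.200° = 10.8°.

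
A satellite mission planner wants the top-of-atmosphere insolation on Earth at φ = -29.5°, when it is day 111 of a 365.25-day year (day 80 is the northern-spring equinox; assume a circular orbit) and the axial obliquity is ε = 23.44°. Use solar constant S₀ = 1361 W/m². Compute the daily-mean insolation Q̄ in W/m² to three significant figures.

Q̄ ≈ 304 W/m²

Solar longitude: λ_s = 360° × (111 − 80)/365.25 = 30.554°.
sin δ = sin 23.44° × sin 30.554° = 0.20222, so δ = +11.667°.
cos H₀ = −tan(-29.5°) tan(+11.667°) = 0.1168, H₀ = 1.4537 rad.
Bracket: H₀ sin φ sin δ + cos φ cos δ sin H₀ = 1.4537×-0.49242×0.20222 + 0.87036×0.97934×0.99315 = -0.144755 + 0.846540 = 0.701785.
Q̄ = (S₀/π) × [bracket] = (1361/π) × 0.701785 = 304.0 W/m².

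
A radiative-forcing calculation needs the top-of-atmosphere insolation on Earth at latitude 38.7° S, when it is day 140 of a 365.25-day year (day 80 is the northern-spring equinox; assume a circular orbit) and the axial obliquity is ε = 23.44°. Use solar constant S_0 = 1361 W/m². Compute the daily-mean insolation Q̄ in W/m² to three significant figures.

Solar longitude: L_s = 360° × (140 − 80)/365.25 = 59.138°.
sin δ = sin 23.44° × sin 59.138° = 0.34146, so δ = +19.966°.
cos h₀ = −tan(-38.7°) tan(+19.966°) = 0.2911, h₀ = 1.2755 rad.
Bracket: h₀ sin ϕ sin δ + cos ϕ cos δ sin h₀ = 1.2755×-0.62524×0.34146 + 0.78043×0.93990×0.95671 = -0.272312 + 0.701772 = 0.429460.
Q̄ = (S_0/π) × [bracket] = (1361/π) × 0.429460 = 186.1 W/m².

Q̄ ≈ 186 W/m²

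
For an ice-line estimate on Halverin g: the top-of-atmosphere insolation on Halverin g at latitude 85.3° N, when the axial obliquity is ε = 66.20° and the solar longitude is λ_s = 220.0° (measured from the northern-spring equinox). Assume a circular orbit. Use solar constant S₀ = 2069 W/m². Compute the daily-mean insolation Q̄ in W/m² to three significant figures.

Solar declination: sin δ = sin ε · sin λ_s = sin 66.20° × sin 220.0° = -0.58812, so δ = -36.024°.
cos H₀ = −tan(+85.3°) tan(-36.024°) = 8.8449 ≥ 1 ⇒ polar night, H₀ = 0 and Q̄ = 0.

Q̄ ≈ 0.00 W/m²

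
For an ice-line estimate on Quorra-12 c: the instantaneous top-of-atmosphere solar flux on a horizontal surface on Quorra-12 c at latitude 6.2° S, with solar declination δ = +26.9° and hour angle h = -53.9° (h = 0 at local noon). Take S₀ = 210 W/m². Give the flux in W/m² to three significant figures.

99.4 W/m²

cos θ_z = sin φ sin δ + cos φ cos δ cos h = -0.048863 + 0.522371 = 0.473508.
Flux = S₀ · cos θ_z = 210 × 0.473508 = 99.44 W/m².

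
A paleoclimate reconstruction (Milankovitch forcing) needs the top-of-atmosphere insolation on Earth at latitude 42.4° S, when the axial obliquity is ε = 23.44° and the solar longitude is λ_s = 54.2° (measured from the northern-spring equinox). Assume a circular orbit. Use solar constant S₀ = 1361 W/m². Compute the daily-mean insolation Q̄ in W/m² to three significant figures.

Q̄ ≈ 170 W/m²

Solar declination: sin δ = sin ε · sin λ_s = sin 23.44° × sin 54.2° = 0.32263, so δ = +18.822°.
cos H₀ = −tan(-42.4°) tan(+18.822°) = 0.3112, H₀ = 1.2543 rad.
Bracket: H₀ sin φ sin δ + cos φ cos δ sin H₀ = 1.2543×-0.67430×0.32263 + 0.73846×0.94652×0.95033 = -0.272872 + 0.664249 = 0.391377.
Q̄ = (S₀/π) × [bracket] = (1361/π) × 0.391377 = 169.6 W/m².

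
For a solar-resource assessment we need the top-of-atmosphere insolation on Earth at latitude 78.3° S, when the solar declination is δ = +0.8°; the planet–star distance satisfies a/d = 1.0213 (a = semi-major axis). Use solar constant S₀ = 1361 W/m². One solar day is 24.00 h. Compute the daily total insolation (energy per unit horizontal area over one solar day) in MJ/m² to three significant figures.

7.10 MJ/m²

cos H₀ = −tan(-78.3°) tan(+0.800°) = 0.0674, H₀ = 1.5033 rad.
Bracket: H₀ sin φ sin δ + cos φ cos δ sin H₀ = 1.5033×-0.97922×0.01396 + 0.20279×0.99990×0.99772 = -0.020550 + 0.202307 = 0.181757.
Inverse-square distance factor (a/d)² = 1.0213² = 1.043054.
Q̄ = (S₀/π) × 1.043054 × [bracket] = (1361/π) × 1.043054 × 0.181757 = 82.131 W/m².
Daily total = Q̄ × 24.00 h × 3600 s/h = 82.131 × 24.00 × 3600 / 10⁶ = 7.096 MJ/m².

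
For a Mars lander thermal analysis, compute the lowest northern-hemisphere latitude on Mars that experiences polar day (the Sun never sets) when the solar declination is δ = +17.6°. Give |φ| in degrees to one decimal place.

|φ| = 72.4°

Polar day requires cos H₀ = −tan φ tan δ ≤ −1, i.e. tan φ tan δ ≥ 1.
The boundary is |tan φ| · |tan δ| = 1, so |φ| = 90° − |δ| = 90° − 17.6° = 72.4° in the northern hemisphere.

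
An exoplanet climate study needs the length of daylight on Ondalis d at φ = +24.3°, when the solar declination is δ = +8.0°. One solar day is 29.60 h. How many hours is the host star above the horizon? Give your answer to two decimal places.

cos H₀ = −tan φ · tan δ = −tan(+24.3°) × tan(+8.000°) = -0.0635, so H₀ = 1.6343 rad = 93.64°.
Daylight = 2H₀/(2π) × 29.60 h = (1.6343/π) × 29.60 = 15.40 h.

15.40 h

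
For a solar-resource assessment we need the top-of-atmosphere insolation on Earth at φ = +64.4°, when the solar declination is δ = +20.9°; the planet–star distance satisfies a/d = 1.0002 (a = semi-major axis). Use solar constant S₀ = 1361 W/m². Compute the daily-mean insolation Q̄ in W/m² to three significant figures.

Q̄ ≈ 453 W/m²

cos H₀ = −tan(+64.4°) tan(+20.900°) = -0.7970, H₀ = 2.4931 rad.
Bracket: H₀ sin φ sin δ + cos φ cos δ sin H₀ = 2.4931×0.90183×0.35674 + 0.43209×0.93420×0.60397 = 0.802077 + 0.243798 = 1.045875.
Inverse-square distance factor (a/d)² = 1.0002² = 1.000400.
Q̄ = (S₀/π) × 1.000400 × [bracket] = (1361/π) × 1.000400 × 1.045875 = 453.3 W/m².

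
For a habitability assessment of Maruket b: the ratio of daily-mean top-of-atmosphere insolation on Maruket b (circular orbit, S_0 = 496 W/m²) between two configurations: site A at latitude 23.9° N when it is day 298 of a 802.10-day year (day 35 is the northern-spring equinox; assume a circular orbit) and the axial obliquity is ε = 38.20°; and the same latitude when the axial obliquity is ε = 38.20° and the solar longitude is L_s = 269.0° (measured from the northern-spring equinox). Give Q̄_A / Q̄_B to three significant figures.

Q̄_A / Q̄_B ≈ 3.10

— Configuration A (ϕ=+23.9°):
Solar longitude: L_s = 360° × (298 − 35)/802.10 = 118.040°.
sin δ = sin 38.20° × sin 118.040° = 0.54582, so δ = +33.081°.
cos h₀ = −tan(+23.9°) tan(+33.081°) = -0.2887, h₀ = 1.8636 rad.
Bracket: h₀ sin ϕ sin δ + cos ϕ cos δ sin h₀ = 1.8636×0.40514×0.54582 + 0.91425×0.83790×0.95743 = 0.412104 + 0.733439 = 1.145543.
Q̄ = (S_0/π) × [bracket] = (496/π) × 1.145543 = 180.86 W/m².
— Configuration B (ϕ=+23.9°):
Solar declination: sin δ = sin ε · sin L_s = sin 38.20° × sin 269.0° = -0.61831, so δ = -38.193°.
cos h₀ = −tan(+23.9°) tan(-38.193°) = 0.3486, h₀ = 1.2147 rad.
Bracket: h₀ sin ϕ sin δ + cos ϕ cos δ sin h₀ = 1.2147×0.40514×-0.61831 + 0.91425×0.78593×0.93726 = -0.304285 + 0.673456 = 0.369171.
Q̄ = (S_0/π) × [bracket] = (496/π) × 0.369171 = 58.285 W/m².
Ratio Q̄_A / Q̄_B = 180.86 / 58.285 = 3.103.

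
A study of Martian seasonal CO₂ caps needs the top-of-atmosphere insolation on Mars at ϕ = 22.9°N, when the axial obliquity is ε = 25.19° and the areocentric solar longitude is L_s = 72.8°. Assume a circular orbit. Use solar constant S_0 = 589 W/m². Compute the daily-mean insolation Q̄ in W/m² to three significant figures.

Q̄ ≈ 207 W/m²

sin δ = sin 25.19° × sin 72.8° = 0.40659, so δ = +23.991°.
cos h₀ = −tan(+22.9°) tan(+23.991°) = -0.1880, h₀ = 1.7599 rad.
Bracket: h₀ sin ϕ sin δ + cos ϕ cos δ sin h₀ = 1.7599×0.38912×0.40659 + 0.92119×0.91361×0.98217 = 0.278438 + 0.826603 = 1.105041.
Q̄ = (S_0/π) × [bracket] = (589/π) × 1.105041 = 207.2 W/m².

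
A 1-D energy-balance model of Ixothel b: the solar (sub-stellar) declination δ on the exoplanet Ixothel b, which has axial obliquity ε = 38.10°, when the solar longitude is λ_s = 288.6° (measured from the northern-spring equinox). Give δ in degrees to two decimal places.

sin δ = sin ε · sin λ_s = sin 38.10° × sin 288.6° = -0.584807.
δ = arcsin(-0.584807) = -35.79°.

δ = -35.79°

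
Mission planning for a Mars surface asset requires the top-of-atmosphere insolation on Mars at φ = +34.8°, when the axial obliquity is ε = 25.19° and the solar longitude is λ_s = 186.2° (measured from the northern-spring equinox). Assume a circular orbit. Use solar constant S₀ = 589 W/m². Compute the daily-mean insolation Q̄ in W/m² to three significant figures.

Solar declination: sin δ = sin ε · sin λ_s = sin 25.19° × sin 186.2° = -0.04597, so δ = -2.635°.
cos H₀ = −tan(+34.8°) tan(-2.635°) = 0.0320, H₀ = 1.5388 rad.
Bracket: H₀ sin φ sin δ + cos φ cos δ sin H₀ = 1.5388×0.57071×-0.04597 + 0.82115×0.99894×0.99949 = -0.040371 + 0.819861 = 0.779490.
Q̄ = (S₀/π) × [bracket] = (589/π) × 0.779490 = 146.1 W/m².

Q̄ ≈ 146 W/m²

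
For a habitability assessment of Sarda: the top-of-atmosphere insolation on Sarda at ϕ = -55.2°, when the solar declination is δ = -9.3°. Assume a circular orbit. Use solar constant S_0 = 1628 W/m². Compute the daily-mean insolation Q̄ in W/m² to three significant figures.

cos h₀ = −tan(-55.2°) tan(-9.300°) = -0.2356, h₀ = 1.8086 rad.
Bracket: h₀ sin ϕ sin δ + cos ϕ cos δ sin h₀ = 1.8086×-0.82115×-0.16160 + 0.57071×0.98686×0.97185 = 0.239997 + 0.547356 = 0.787353.
Q̄ = (S_0/π) × [bracket] = (1628/π) × 0.787353 = 408.0 W/m².

Q̄ ≈ 408 W/m²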